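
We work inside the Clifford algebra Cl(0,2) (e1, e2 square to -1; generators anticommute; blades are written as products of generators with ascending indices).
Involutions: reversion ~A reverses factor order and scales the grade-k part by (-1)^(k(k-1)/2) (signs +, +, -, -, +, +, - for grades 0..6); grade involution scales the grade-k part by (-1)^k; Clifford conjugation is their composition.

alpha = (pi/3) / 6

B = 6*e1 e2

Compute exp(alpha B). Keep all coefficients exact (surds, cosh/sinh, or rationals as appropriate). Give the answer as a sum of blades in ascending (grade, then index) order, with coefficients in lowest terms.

B^2 = (6)^2*(e1 e2)^2 = 36*(-1) = -36 (a basis 2-blade squares to minus the product of its generators' squares).
B^2 = -36 — the series telescopes trigonometrically here: l = 6, alpha*l = pi/3, so exp(alpha B) = cos(pi/3) + (sin(pi/3)/6)*B = 1/2 + (sqrt(3)/12)*B.
Answer: 1/2 + sqrt(3)/2*e1 e2


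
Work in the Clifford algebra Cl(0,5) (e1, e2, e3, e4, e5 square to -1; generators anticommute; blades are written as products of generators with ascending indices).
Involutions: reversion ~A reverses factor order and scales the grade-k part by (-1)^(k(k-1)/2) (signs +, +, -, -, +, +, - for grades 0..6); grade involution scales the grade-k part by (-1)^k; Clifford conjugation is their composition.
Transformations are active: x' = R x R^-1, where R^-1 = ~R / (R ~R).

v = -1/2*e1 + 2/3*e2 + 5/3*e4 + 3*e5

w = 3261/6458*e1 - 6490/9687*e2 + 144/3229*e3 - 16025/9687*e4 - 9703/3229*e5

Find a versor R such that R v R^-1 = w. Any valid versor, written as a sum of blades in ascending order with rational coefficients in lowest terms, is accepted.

R = v + w = 16/3229*e1 - 32/9687*e2 + 144/3229*e3 + 40/3229*e4 - 16/3229*e5 works: the equal norms (-449/36) guarantee its sandwich swaps v into w.
Answer: 16/3229*e1 - 32/9687*e2 + 144/3229*e3 + 40/3229*e4 - 16/3229*e5


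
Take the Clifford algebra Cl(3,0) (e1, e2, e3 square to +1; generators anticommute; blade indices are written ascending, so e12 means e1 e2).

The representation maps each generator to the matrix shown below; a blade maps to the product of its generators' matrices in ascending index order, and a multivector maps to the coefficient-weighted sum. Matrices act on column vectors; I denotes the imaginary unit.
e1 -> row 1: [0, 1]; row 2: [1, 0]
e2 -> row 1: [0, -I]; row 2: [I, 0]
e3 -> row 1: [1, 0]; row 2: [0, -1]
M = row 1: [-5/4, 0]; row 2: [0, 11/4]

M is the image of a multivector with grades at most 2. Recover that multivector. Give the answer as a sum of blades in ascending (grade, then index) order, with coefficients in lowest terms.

Method: 1, rho(e1), rho(e2), rho(e3) form a trace-orthogonal basis of the 2x2 complex matrices (tr(X Y) = 2 if X = Y, else 0), so M = m0*1 + m1*rho(e1) + m2*rho(e2) + m3*rho(e3) with m0 = tr(M)/2 = 3/4, m1 = tr(M rho(e1))/2 = 0, m2 = tr(M rho(e2))/2 = 0, m3 = tr(M rho(e3))/2 = -2.
Multiplying table entries, the bivector images are rho(e12) = I*rho(e3), rho(e13) = -I*rho(e2), rho(e23) = I*rho(e1); with real blade coefficients the real parts of m0..m3 are the coefficients of 1, e1, e2, e3 and the imaginary parts give the bivectors (e23: Im m1, e13: -Im m2, e12: Im m3).
Answer: 3/4 - 2*e3


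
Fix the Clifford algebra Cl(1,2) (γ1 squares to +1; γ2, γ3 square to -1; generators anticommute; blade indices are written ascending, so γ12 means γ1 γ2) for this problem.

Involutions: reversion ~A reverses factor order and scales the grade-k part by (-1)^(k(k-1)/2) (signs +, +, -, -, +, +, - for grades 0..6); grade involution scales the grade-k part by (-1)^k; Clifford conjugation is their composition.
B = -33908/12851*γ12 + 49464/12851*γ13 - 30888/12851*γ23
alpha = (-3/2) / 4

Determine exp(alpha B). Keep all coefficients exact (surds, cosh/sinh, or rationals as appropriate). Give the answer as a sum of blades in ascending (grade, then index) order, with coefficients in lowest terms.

B^2 term by term: the squares give (-33908/12851)^2*(γ12)^2 + (49464/12851)^2*(γ13)^2 + (-30888/12851)^2*(γ23)^2 = 1149752464/165148201*(+1) + 2446687296/165148201*(+1) + 954068544/165148201*(-1) = 16 (each basis 2-blade squares to minus the product of its generators' squares); cross terms between blades sharing an index anticommute and cancel. So B^2 = 16.
B^2 = 16 — since the square is positive, the closed form is hyperbolic: l = 4, alpha*l = -3/2, so exp(alpha B) = cosh(-3/2) + (sinh(-3/2)/4)*B = cosh(3/2) + (-sinh(3/2)/4)*B.
Answer: cosh(3/2) + 8477*sinh(3/2)/12851*γ12 - 12366*sinh(3/2)/12851*γ13 + 7722*sinh(3/2)/12851*γ23


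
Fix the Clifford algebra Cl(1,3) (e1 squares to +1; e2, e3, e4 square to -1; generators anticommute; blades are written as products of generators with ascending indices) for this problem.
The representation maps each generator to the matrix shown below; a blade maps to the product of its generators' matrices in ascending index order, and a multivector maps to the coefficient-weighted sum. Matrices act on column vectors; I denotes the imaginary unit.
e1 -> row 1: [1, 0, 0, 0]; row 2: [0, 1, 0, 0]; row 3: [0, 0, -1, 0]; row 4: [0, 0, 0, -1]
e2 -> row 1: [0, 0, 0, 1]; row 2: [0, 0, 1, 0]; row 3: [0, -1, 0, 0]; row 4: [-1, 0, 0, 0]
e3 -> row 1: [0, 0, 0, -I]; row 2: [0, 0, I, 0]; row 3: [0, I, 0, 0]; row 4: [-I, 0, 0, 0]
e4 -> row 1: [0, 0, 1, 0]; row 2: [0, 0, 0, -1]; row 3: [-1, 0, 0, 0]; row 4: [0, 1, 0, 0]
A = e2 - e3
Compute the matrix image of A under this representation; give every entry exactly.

M = (1)*rho(e2) + (-1)*rho(e3), summed entrywise:
Answer: row 1: [0, 0, 0, 1 + I]; row 2: [0, 0, 1 - I, 0]; row 3: [0, -1 - I, 0, 0]; row 4: [-1 + I, 0, 0, 0]


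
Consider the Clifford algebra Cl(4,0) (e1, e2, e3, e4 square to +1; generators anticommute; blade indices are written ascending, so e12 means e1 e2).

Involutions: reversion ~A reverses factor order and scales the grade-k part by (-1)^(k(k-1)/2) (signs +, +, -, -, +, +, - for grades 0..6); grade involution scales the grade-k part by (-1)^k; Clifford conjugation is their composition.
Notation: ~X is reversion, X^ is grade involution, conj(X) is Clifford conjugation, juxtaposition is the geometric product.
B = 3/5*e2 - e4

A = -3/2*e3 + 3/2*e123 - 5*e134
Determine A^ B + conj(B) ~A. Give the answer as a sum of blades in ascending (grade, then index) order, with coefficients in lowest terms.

first term: -41/10*e13 - 9/10*e23 - 3/2*e34 + 9/2*e1234
second term: 41/10*e13 + 9/10*e23 + 3/2*e34 + 9/2*e1234
Answer: 9*e1234


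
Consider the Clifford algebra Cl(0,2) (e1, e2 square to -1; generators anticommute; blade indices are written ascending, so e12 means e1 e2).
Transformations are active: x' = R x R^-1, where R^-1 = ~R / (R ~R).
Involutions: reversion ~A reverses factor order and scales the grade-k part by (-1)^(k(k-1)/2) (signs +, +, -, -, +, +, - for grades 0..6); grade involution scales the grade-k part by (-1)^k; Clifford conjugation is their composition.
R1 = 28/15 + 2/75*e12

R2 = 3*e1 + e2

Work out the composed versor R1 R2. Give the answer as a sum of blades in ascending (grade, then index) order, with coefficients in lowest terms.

Distribute over the terms of R1 (each basis-blade product reordered to ascending indices, repeated generators contracted through their squares):
(28/15) R2 = 28/5*e1 + 28/15*e2
(2/75*e12) R2 = -2/75*e1 + 2/25*e2
Summing the partial products and collecting blades:
Answer: 418/75*e1 + 146/75*e2


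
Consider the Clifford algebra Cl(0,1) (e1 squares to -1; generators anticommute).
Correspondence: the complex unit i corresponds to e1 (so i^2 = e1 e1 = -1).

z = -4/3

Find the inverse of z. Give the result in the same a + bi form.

In blades: z = -4/3.
With qbar = -4/3 (scalar fixed, mapped units negated), z qbar = 16/9 (the sum of squared coefficients), so z^-1 = qbar / (16/9) = -3/4; translating back:
Answer: -3/4


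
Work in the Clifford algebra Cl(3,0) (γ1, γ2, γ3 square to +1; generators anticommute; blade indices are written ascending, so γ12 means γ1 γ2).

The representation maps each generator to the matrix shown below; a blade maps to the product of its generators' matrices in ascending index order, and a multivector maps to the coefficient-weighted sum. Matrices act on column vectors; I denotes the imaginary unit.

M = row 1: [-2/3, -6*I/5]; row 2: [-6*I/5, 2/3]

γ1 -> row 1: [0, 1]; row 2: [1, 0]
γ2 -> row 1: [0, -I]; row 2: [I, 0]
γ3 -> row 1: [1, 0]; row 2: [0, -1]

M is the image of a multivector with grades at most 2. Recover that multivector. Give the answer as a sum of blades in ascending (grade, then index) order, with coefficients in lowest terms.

Method: 1, rho(γ1), rho(γ2), rho(γ3) form a trace-orthogonal basis of the 2x2 complex matrices (tr(X Y) = 2 if X = Y, else 0), so M = m0*1 + m1*rho(γ1) + m2*rho(γ2) + m3*rho(γ3) with m0 = tr(M)/2 = 0, m1 = tr(M rho(γ1))/2 = -6*I/5, m2 = tr(M rho(γ2))/2 = 0, m3 = tr(M rho(γ3))/2 = -2/3.
Multiplying table entries, the bivector images are rho(γ12) = I*rho(γ3), rho(γ13) = -I*rho(γ2), rho(γ23) = I*rho(γ1); with real blade coefficients the real parts of m0..m3 are the coefficients of 1, γ1, γ2, γ3 and the imaginary parts give the bivectors (γ23: Im m1, γ13: -Im m2, γ12: Im m3).
Answer: -2/3*γ3 - 6/5*γ23


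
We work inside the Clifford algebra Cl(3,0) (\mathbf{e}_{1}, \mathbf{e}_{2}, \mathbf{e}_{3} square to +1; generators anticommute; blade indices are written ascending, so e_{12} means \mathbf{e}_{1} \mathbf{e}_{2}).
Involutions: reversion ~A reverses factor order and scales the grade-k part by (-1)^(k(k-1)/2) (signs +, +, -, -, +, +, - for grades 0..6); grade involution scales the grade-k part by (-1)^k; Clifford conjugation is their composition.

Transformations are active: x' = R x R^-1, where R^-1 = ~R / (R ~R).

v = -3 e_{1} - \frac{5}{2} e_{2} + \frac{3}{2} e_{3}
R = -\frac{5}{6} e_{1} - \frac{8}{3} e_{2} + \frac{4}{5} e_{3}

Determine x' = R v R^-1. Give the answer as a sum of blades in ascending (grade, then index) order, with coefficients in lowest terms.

~R = -\frac{5}{6} e_{1} - \frac{8}{3} e_{2} + \frac{4}{5} e_{3}, and R ~R = \frac{7601}{900}, so R^-1 = ~R / (\frac{7601}{900}).
R v = \frac{311}{30} - \frac{71}{12} e_{12} + \frac{23}{20} e_{13} - 2 e_{23}
Answer: \frac{7253}{7601} e_{1} - \frac{61515}{15202} e_{2} + \frac{7053}{15202} e_{3}


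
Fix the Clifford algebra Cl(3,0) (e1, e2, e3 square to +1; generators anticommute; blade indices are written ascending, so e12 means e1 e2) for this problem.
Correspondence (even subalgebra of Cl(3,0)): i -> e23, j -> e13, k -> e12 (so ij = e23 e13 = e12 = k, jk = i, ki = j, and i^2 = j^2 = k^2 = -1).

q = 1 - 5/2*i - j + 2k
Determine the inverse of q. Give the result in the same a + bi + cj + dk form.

In blades: q = 1 + 2*e12 - e13 - 5/2*e23.
With qbar = 1 - 2*e12 + e13 + 5/2*e23 (scalar fixed, mapped units negated), q qbar = 49/4 (the sum of squared coefficients), so q^-1 = qbar / (49/4) = 4/49 - 8/49*e12 + 4/49*e13 + 10/49*e23; translating back:
Answer: 4/49 + 10/49*i + 4/49*j - 8/49*k


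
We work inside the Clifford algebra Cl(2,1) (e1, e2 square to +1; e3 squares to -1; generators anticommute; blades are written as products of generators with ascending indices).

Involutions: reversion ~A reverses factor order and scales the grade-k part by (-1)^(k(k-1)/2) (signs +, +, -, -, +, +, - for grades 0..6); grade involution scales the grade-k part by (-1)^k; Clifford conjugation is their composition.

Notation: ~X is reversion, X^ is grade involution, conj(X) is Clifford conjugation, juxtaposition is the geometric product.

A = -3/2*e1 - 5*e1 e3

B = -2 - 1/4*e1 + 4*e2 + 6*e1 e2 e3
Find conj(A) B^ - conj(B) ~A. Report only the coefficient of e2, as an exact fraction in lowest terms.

first term: 3/8 - 3*e1 + 30*e2 - 5/4*e3 - 6*e1 e2 - 10*e1 e3 - 9*e2 e3 + 20*e1 e2 e3
second term: -3/8 + 3*e1 - 30*e2 + 5/4*e3 - 6*e1 e2 - 10*e1 e3 - 9*e2 e3 + 20*e1 e2 e3
Answer: 60


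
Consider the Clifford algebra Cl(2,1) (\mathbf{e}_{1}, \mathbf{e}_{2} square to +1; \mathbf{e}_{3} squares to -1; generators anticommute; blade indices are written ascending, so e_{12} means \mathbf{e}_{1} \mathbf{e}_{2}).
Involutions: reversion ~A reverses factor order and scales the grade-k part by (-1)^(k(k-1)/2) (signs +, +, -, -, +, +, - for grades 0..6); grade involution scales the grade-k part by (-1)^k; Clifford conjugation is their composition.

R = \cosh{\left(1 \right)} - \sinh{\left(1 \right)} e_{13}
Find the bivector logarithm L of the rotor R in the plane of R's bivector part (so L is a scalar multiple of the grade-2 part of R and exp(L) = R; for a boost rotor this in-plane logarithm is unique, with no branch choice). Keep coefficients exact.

The scalar part of R is \cosh{\left(1 \right)}, which determines |rapidity| via cosh; the sign lives in the bivector part, and pairing them (bivector part over sinh of the rapidity = the plane) gives the unique in-plane L = rapidity * plane.
Concretely: cosh(rapidity) = \cosh{\left(1 \right)} gives rapidity = ±1, and since rapidity/sinh(rapidity) is even the sign is immaterial: L = (rapidity/sinh(rapidity)) * <R>_2 = (\frac{1}{\sinh{\left(1 \right)}}) * <R>_2.
Answer: -e_{13}


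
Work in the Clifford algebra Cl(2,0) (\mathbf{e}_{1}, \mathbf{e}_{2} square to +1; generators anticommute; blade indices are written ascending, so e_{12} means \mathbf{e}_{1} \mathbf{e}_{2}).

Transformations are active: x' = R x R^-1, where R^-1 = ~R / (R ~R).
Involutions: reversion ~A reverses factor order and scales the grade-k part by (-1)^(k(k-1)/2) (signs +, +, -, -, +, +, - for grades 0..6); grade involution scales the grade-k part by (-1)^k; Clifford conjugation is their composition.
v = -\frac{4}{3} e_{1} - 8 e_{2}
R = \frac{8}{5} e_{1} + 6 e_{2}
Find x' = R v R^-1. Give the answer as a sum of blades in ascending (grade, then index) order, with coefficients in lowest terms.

~R = \frac{8}{5} e_{1} + 6 e_{2}, and R ~R = \frac{964}{25}, so R^-1 = ~R / (\frac{964}{25}).
R v = -\frac{752}{15} - \frac{24}{5} e_{12}
Answer: -\frac{2044}{723} e_{1} - \frac{1832}{241} e_{2}


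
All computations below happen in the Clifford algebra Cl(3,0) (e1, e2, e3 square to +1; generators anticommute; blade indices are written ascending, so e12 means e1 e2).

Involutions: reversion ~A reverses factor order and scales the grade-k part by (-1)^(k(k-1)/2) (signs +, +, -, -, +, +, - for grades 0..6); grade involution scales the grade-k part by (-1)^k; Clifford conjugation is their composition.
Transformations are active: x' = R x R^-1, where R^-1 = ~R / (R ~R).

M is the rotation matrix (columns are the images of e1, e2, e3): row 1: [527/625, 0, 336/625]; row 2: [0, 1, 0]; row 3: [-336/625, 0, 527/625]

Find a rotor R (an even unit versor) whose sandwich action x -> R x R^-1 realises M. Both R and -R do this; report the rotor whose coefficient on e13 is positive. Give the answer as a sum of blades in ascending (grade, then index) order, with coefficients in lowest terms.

Method: write R = a + b12*e12 + b13*e13 + b23*e23 with a^2 + b12^2 + b13^2 + b23^2 = 1 (so R^-1 = ~R). Expanding the columns R e_j ~R gives tr M = 4a^2 - 1 and, from the antisymmetric part, M21 - M12 = -4a*b12, M13 - M31 = 4a*b13, M32 - M23 = -4a*b23.
Here tr M = 1679/625, so a^2 = (1 + tr M)/4 = 576/625 and a = ±24/25. Taking a = 24/25: M21 - M12 = 0, M13 - M31 = 672/625, M32 - M23 = 0, giving b12 = 0, b13 = 7/25, b23 = 0, i.e. R = 24/25 + 7/25*e13.
Its e13 coefficient is already positive.
Answer: 24/25 + 7/25*e13. Uniqueness: Spin(3) -> SO(3) maps R and -R to the same rotation of trace 1679/625; fixing the sign of the e13 coefficient removes the ambiguity.


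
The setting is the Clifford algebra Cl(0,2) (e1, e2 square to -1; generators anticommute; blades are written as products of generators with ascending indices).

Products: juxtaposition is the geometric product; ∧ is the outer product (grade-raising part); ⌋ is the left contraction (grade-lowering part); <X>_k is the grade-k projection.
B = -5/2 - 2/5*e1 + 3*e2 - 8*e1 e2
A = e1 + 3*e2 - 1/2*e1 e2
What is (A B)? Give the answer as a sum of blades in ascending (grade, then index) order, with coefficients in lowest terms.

step 1: -63/5 - 25*e1 + 7/10*e2 + 109/20*e1 e2
Answer: -63/5 - 25*e1 + 7/10*e2 + 109/20*e1 e2


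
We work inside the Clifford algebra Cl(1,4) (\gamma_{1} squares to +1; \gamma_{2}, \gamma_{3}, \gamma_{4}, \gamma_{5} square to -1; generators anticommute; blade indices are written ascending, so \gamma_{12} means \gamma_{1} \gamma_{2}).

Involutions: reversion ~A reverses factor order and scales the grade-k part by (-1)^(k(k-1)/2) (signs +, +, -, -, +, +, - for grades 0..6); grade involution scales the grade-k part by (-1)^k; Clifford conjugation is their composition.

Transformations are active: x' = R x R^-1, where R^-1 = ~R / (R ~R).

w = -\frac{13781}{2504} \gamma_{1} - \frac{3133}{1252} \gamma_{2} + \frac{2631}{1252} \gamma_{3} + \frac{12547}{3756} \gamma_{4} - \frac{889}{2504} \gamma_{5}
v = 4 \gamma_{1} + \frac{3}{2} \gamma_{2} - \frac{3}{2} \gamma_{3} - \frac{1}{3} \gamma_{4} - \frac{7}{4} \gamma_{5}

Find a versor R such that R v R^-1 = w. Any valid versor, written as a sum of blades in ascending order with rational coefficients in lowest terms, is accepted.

Here q(v) = q(w) = \frac{1199}{144}; the classical choice R = v + w = -\frac{3765}{2504} \gamma_{1} - \frac{1255}{1252} \gamma_{2} + \frac{753}{1252} \gamma_{3} + \frac{3765}{1252} \gamma_{4} - \frac{5271}{2504} \gamma_{5} then realises v -> w under the sandwich.
Answer: -\frac{3765}{2504} \gamma_{1} - \frac{1255}{1252} \gamma_{2} + \frac{753}{1252} \gamma_{3} + \frac{3765}{1252} \gamma_{4} - \frac{5271}{2504} \gamma_{5}


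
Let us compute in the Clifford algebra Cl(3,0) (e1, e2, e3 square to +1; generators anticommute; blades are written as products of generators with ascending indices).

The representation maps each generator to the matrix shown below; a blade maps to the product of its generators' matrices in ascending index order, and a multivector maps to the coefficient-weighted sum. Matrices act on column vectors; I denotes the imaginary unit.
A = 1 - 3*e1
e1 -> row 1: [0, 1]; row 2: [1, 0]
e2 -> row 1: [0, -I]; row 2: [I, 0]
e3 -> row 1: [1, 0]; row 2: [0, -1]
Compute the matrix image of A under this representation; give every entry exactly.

M = (1)*1 + (-3)*rho(e1), summed entrywise (1 is the identity matrix):
Answer: row 1: [1, -3]; row 2: [-3, 1]


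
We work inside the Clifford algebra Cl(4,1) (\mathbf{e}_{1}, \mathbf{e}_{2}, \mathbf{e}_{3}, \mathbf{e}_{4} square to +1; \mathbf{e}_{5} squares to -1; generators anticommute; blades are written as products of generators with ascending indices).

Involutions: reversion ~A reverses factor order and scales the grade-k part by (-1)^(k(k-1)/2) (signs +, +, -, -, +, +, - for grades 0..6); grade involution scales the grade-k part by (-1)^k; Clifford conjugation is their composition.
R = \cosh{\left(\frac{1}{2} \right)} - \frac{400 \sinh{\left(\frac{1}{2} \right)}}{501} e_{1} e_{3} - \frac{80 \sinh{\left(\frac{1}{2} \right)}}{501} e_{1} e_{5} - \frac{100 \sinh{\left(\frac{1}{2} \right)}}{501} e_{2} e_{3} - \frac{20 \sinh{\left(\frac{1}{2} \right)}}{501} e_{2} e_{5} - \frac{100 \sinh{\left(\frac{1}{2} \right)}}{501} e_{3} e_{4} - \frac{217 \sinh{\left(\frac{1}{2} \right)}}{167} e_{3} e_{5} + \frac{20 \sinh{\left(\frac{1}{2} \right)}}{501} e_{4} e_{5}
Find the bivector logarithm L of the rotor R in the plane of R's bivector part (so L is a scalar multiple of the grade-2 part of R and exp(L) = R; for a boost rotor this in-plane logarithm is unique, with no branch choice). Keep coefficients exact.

The scalar part of R is \cosh{\left(\frac{1}{2} \right)}, giving the rapidity magnitude (cosh is even); the bivector part supplies orientation, its quotient by sinh of the rapidity is the plane, and L = rapidity * plane — unique in that plane, since flipping both signs leaves L unchanged.
Concretely: cosh(rapidity) = \cosh{\left(\frac{1}{2} \right)} gives rapidity = ±\frac{1}{2}, and since rapidity/sinh(rapidity) is even the sign is immaterial: L = (rapidity/sinh(rapidity)) * <R>_2 = (\frac{1}{2 \sinh{\left(\frac{1}{2} \right)}}) * <R>_2.
Answer: - \frac{200}{501} e_{1} e_{3} - \frac{40}{501} e_{1} e_{5} - \frac{50}{501} e_{2} e_{3} - \frac{10}{501} e_{2} e_{5} - \frac{50}{501} e_{3} e_{4} - \frac{217}{334} e_{3} e_{5} + \frac{10}{501} e_{4} e_{5}


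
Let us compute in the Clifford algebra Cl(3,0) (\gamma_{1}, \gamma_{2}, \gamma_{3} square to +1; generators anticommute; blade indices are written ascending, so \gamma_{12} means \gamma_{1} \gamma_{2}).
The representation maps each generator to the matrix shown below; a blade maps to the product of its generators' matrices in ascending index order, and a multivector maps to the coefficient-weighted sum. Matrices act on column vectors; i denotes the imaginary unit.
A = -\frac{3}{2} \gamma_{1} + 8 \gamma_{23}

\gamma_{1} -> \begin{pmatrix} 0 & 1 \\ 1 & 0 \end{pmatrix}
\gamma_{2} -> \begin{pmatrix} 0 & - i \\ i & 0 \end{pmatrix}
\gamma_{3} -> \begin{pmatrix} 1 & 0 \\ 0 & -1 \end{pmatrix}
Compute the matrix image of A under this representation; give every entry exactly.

Bivector images (products of the table entries): rho(\gamma_{23}) = rho(\gamma_{2})rho(\gamma_{3}) = \begin{pmatrix} 0 & i \\ i & 0 \end{pmatrix}.
M = (-\frac{3}{2})*rho(\gamma_{1}) + (8)*rho(\gamma_{23}), summed entrywise:
Answer: \begin{pmatrix} 0 & - \frac{3}{2} + 8 i \\ - \frac{3}{2} + 8 i & 0 \end{pmatrix}


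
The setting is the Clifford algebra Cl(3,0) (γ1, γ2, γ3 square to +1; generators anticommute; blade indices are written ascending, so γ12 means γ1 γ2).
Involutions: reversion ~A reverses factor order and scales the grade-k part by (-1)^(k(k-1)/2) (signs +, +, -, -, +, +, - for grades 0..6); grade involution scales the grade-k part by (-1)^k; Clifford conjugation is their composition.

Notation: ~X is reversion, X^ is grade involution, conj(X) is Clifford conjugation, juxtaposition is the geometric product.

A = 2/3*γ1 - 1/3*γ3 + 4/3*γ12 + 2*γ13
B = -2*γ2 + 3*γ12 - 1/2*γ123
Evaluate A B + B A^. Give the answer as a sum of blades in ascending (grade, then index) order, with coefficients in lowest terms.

first term: -4 - 8/3*γ1 + γ2 + 2/3*γ3 - 7/6*γ12 + 5*γ23 + 3*γ123
second term: -4 + 8/3*γ1 + γ2 + 2/3*γ3 - 3/2*γ12 - 19/3*γ23 + 5*γ123
Answer: -8 + 2*γ2 + 4/3*γ3 - 8/3*γ12 - 4/3*γ23 + 8*γ123


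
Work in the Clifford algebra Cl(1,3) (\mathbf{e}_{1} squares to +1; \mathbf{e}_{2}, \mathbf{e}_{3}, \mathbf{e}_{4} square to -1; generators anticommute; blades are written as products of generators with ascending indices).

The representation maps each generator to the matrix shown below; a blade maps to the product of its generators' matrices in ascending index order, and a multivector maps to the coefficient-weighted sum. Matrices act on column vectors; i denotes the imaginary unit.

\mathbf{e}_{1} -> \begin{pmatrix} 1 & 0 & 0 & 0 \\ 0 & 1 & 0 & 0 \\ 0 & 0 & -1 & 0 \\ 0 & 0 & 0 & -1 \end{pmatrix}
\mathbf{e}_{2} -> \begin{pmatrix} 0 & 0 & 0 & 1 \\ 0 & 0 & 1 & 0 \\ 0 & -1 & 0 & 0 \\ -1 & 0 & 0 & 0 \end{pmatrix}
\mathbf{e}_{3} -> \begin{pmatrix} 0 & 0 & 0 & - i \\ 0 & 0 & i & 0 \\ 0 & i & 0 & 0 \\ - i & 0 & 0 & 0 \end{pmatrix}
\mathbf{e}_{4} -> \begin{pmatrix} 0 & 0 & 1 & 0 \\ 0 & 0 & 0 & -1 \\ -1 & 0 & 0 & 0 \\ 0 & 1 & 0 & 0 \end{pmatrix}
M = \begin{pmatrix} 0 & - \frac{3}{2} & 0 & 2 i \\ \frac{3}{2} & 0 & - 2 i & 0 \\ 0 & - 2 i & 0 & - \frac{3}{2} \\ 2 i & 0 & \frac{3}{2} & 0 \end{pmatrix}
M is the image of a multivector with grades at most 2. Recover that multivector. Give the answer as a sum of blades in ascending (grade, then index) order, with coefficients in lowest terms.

Method: the blade images are trace-orthogonal — tr(rho(e_A) rho(e_B)^-1) = 4 if A = B and 0 otherwise — and rho(e_A)^-1 = (e_A)^2 * rho(e_A) with (e_A)^2 = +1 or -1, so the coefficient of e_A in the preimage is (e_A)^2 * tr(M rho(e_A))/4.
Nonzero projections over blades of grade <= 2: e_{3}: (e_{3})^2 = -1, tr(M rho(e_{3})) = 8, coefficient -2; e_{2} e_{4}: (e_{2} e_{4})^2 = -1, tr(M rho(e_{2} e_{4})) = 6, coefficient -\frac{3}{2}. Every other blade of grade <= 2 projects to 0.
Answer: -2 e_{3} - \frac{3}{2} e_{2} e_{4}


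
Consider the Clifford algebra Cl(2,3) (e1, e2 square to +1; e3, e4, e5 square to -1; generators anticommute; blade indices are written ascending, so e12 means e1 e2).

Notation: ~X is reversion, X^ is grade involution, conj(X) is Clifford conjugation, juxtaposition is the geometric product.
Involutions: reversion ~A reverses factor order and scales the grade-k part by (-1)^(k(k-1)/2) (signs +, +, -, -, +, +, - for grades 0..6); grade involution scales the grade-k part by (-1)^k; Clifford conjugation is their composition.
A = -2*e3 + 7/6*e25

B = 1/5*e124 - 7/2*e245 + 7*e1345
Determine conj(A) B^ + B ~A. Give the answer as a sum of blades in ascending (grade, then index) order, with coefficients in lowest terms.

first term: 49/12*e4 + 427/30*e145 + 233/30*e1234 - 7*e2345
second term: -49/12*e4 + 427/30*e145 - 233/30*e1234 + 7*e2345
Answer: 427/15*e145


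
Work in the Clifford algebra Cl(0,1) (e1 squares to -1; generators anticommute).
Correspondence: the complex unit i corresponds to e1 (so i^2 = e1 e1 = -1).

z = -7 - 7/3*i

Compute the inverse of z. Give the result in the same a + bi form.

In blades: z = -7 - 7/3*e1.
With qbar = -7 + 7/3*e1 (scalar fixed, mapped units negated), z qbar = 490/9 (the sum of squared coefficients), so z^-1 = qbar / (490/9) = -9/70 + 3/70*e1; translating back:
Answer: -9/70 + 3/70*i


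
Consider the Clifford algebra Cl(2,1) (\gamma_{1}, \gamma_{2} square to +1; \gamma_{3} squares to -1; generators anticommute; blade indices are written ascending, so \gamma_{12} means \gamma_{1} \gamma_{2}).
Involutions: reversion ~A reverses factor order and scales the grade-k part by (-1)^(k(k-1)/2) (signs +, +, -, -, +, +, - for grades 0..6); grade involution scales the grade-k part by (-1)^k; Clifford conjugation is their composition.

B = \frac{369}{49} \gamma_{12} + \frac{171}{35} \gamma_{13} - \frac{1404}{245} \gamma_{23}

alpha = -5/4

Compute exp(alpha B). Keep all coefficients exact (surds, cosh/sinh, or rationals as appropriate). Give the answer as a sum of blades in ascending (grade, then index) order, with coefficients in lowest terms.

B^2 term by term: the squares give (\frac{369}{49})^2*(\gamma_{12})^2 + (\frac{171}{35})^2*(\gamma_{13})^2 + (-\frac{1404}{245})^2*(\gamma_{23})^2 = \frac{136161}{2401}*(-1) + \frac{29241}{1225}*(+1) + \frac{1971216}{60025}*(+1) = 0 (each basis 2-blade squares to minus the product of its generators' squares); cross terms between blades sharing an index anticommute and cancel. So B^2 = 0.
B^2 = 0, and the exponential is exactly linear here: exp(alpha B) = 1 + alpha B (parabolic case).
Answer: 1 - \frac{1845}{196} \gamma_{12} - \frac{171}{28} \gamma_{13} + \frac{351}{49} \gamma_{23}


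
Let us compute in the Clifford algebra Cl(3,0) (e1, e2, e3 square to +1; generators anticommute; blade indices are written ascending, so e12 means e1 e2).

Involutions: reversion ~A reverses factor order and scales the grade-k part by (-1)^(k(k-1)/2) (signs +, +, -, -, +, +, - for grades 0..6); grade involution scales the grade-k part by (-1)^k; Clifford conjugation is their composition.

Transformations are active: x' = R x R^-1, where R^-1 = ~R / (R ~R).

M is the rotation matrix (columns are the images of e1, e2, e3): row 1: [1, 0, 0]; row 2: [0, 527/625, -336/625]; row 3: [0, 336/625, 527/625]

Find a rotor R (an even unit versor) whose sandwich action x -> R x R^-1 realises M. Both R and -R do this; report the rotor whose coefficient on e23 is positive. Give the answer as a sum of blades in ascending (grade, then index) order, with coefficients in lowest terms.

Method: write R = a + b12*e12 + b13*e13 + b23*e23 with a^2 + b12^2 + b13^2 + b23^2 = 1 (so R^-1 = ~R). Expanding the columns R e_j ~R gives tr M = 4a^2 - 1 and, from the antisymmetric part, M21 - M12 = -4a*b12, M13 - M31 = 4a*b13, M32 - M23 = -4a*b23.
Here tr M = 1679/625, so a^2 = (1 + tr M)/4 = 576/625 and a = ±24/25. Taking a = 24/25: M21 - M12 = 0, M13 - M31 = 0, M32 - M23 = 672/625, giving b12 = 0, b13 = 0, b23 = -7/25, i.e. R = 24/25 - 7/25*e23.
Its e23 coefficient is negative, so report the other preimage -R.
Answer: -24/25 + 7/25*e23. Key observation: the double cover Spin(3) -> SO(3) sends R and -R to the same matrix (trace 1679/625 here), so the stated sign of the e23 coefficient is what selects one sheet.


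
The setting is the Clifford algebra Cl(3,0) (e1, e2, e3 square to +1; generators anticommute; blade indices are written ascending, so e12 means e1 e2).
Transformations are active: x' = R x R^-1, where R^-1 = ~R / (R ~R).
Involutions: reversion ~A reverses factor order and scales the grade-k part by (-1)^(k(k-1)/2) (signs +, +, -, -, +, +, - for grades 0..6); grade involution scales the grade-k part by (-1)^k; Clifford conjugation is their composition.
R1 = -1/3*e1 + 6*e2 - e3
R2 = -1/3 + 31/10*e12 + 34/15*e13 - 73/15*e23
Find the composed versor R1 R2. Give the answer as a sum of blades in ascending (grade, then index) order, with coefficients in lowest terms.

Distribute over the terms of R1 (each basis-blade product reordered to ascending indices, repeated generators contracted through their squares):
(-1/3*e1) R2 = 1/9*e1 - 31/30*e2 - 34/45*e3 + 73/45*e123
(6*e2) R2 = -93/5*e1 - 2*e2 - 146/5*e3 - 68/5*e123
(-e3) R2 = 34/15*e1 - 73/15*e2 + 1/3*e3 - 31/10*e123
Summing the partial products and collecting blades:
Answer: -146/9*e1 - 79/10*e2 - 1333/45*e3 - 1357/90*e123


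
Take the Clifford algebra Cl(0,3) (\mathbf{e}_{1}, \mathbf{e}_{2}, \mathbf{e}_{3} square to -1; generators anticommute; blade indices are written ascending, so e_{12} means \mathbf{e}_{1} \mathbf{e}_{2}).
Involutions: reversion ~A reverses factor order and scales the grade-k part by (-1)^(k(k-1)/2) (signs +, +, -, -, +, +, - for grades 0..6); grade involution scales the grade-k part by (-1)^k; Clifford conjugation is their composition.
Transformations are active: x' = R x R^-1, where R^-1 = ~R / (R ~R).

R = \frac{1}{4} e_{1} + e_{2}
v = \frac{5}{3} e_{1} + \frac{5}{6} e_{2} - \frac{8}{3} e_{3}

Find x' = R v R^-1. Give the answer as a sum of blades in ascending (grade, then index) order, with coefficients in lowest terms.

~R = \frac{1}{4} e_{1} + e_{2}, and R ~R = -\frac{17}{16}, so R^-1 = ~R / (-\frac{17}{16}).
R v = -\frac{5}{4} - \frac{35}{24} e_{12} - \frac{2}{3} e_{13} - \frac{8}{3} e_{23}
Answer: -\frac{55}{51} e_{1} + \frac{155}{102} e_{2} + \frac{8}{3} e_{3}


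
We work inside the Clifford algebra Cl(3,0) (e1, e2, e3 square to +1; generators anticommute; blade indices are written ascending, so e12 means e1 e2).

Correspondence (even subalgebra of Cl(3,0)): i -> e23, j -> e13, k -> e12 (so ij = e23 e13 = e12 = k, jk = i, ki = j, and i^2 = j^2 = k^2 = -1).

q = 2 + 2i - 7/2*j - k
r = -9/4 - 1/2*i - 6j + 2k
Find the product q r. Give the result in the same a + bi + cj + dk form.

In blades: q = 2 - e12 - 7/2*e13 + 2*e23, r = -9/4 + 2*e12 - 6*e13 - 1/2*e23.
Distribute q over r term by term (generator squares from the signature, products reordered to ascending indices): (2)*r = -9/2 + 4*e12 - 12*e13 - e23; (-e12)*r = 2 + 9/4*e12 + 1/2*e13 - 6*e23; (-7/2*e13)*r = -21 - 7/4*e12 + 63/8*e13 - 7*e23; (2*e23)*r = 1 - 12*e12 - 4*e13 - 9/2*e23.
Sum: -45/2 - 15/2*e12 - 61/8*e13 - 37/2*e23; translating back through the correspondence:
Answer: -45/2 - 37/2*i - 61/8*j - 15/2*k


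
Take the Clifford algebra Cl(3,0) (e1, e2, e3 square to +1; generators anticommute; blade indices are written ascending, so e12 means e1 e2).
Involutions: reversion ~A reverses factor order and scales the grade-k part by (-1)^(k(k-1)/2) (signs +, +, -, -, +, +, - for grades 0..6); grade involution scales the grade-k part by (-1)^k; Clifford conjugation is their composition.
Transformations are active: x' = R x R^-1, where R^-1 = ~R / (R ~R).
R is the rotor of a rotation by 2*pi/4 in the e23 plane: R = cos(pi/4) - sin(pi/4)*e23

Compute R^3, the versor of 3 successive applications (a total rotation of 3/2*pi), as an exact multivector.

Half-angle bookkeeping: 3 applications in e23 add up to rotor phase 3*pi/4 = 3*pi/4, so R^3 = cos(3*pi/4) - sin(3*pi/4)*e23.
cos(3*pi/4) = -sqrt(2)/2 and sin(3*pi/4) = sqrt(2)/2, so R^3 = -sqrt(2)/2 - sqrt(2)/2*e23. The net rotation is 3/2*pi; the rotor keeps the half-angle phase exactly.
Answer: -sqrt(2)/2 - sqrt(2)/2*e23


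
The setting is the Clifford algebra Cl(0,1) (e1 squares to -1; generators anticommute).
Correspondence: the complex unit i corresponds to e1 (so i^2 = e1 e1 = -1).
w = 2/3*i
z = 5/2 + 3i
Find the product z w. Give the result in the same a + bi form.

In blades: z = 5/2 + 3*e1, w = 2/3*e1.
Distribute z over w term by term (generator squares from the signature, products reordered to ascending indices): (5/2)*w = 5/3*e1; (3*e1)*w = -2.
Sum: -2 + 5/3*e1; translating back through the correspondence:
Answer: -2 + 5/3*i


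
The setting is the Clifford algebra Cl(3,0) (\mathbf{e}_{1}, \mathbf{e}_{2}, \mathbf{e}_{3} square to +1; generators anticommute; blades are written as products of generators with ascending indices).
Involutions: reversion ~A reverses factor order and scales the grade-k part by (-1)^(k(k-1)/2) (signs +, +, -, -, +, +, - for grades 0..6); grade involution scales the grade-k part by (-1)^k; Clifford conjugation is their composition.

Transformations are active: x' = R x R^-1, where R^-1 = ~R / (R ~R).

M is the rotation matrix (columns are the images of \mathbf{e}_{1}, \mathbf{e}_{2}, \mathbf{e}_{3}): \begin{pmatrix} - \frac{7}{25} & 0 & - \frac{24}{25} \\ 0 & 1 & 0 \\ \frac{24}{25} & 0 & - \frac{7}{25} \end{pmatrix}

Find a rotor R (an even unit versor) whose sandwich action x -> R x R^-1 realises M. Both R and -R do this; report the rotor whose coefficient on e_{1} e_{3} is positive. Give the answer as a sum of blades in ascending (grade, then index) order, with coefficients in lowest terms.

Method: write R = a + b12*e_{1} e_{2} + b13*e_{1} e_{3} + b23*e_{2} e_{3} with a^2 + b12^2 + b13^2 + b23^2 = 1 (so R^-1 = ~R). Expanding the columns R e_j ~R gives tr M = 4a^2 - 1 and, from the antisymmetric part, M21 - M12 = -4a*b12, M13 - M31 = 4a*b13, M32 - M23 = -4a*b23.
Here tr M = \frac{11}{25}, so a^2 = (1 + tr M)/4 = \frac{9}{25} and a = ±\frac{3}{5}. Taking a = \frac{3}{5}: M21 - M12 = 0, M13 - M31 = -\frac{48}{25}, M32 - M23 = 0, giving b12 = 0, b13 = -\frac{4}{5}, b23 = 0, i.e. R = \frac{3}{5} - \frac{4}{5} e_{1} e_{3}.
Its e_{1} e_{3} coefficient is negative, so report the other preimage -R.
Answer: -\frac{3}{5} + \frac{4}{5} e_{1} e_{3}. Sheet selection: the two-to-one cover makes ±R indistinguishable at the matrix level (trace \frac{11}{25}), so uniqueness comes from the required sign on e_{1} e_{3}.


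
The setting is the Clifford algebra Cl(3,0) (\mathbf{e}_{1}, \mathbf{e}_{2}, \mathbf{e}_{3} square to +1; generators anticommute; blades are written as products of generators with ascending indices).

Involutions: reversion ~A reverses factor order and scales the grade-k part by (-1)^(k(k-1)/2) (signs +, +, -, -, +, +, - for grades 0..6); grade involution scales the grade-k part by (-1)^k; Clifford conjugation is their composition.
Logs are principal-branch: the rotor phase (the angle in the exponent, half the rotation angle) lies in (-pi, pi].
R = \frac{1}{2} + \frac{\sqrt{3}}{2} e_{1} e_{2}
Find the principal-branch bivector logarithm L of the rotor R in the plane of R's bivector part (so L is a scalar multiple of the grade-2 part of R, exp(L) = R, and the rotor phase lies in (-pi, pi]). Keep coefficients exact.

The scalar part of R is \frac{1}{2}, and that scalar determines the rotor phase on the principal branch; recovering the unit plane as bivector-part over sine of the phase gives L = phase * plane.
Concretely: cos(phase) = \frac{1}{2} gives phase = ±\frac{\pi}{3}, and since phase/sin(phase) is even the sign is immaterial: L = (phase/sin(phase)) * <R>_2 = (\frac{2 \sqrt{3} \pi}{9}) * <R>_2.
Answer: \frac{\pi}{3} e_{1} e_{2}


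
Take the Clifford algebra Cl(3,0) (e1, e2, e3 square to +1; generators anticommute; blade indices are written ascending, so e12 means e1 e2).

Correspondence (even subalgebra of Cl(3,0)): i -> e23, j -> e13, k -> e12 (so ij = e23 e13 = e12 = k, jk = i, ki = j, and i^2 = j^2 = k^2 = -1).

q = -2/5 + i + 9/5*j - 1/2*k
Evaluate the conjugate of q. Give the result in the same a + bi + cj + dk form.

In blades: q = -2/5 - 1/2*e12 + 9/5*e13 + e23.
Quaternion conjugation is reversion on the even subalgebra: the scalar is fixed and every grade-2 blade flips sign, giving -2/5 + 1/2*e12 - 9/5*e13 - e23; translating back:
Answer: -2/5 - i - 9/5*j + 1/2*k


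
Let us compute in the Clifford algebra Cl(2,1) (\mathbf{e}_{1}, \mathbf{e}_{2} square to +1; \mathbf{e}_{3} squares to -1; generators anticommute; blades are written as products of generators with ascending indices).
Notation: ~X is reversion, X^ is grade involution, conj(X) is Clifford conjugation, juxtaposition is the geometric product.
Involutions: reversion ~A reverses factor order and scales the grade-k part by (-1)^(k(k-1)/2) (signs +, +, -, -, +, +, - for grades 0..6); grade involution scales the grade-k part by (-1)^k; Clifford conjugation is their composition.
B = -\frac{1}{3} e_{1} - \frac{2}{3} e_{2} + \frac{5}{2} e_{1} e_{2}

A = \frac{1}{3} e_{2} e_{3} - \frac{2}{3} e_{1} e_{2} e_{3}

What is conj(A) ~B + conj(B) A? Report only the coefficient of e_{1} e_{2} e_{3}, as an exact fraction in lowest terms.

first term: -\frac{17}{9} e_{3} - \frac{23}{18} e_{1} e_{3} + \frac{2}{9} e_{2} e_{3} + \frac{1}{9} e_{1} e_{2} e_{3}
second term: -\frac{13}{9} e_{3} - \frac{7}{18} e_{1} e_{3} - \frac{2}{9} e_{2} e_{3} + \frac{1}{9} e_{1} e_{2} e_{3}
Answer: \frac{2}{9}


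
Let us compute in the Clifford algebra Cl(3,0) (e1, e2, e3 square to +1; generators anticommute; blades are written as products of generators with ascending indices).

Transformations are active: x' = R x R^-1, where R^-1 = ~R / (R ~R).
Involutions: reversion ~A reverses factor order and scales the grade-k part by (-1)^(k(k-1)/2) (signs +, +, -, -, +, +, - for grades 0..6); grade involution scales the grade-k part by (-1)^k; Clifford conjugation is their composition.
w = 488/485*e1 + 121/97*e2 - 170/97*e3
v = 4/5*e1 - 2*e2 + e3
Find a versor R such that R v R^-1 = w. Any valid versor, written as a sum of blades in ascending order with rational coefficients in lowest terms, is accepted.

R = v + w = 876/485*e1 - 73/97*e2 - 73/97*e3 works: the equal norms (141/25) guarantee its sandwich swaps v into w.
Answer: 876/485*e1 - 73/97*e2 - 73/97*e3


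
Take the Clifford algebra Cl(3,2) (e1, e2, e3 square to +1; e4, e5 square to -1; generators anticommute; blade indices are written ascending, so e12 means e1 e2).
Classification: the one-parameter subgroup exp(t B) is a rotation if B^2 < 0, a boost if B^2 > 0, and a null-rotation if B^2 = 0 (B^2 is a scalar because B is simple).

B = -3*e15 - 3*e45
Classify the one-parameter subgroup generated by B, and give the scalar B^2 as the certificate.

B^2 term by term: the squares give (-3)^2*(e15)^2 + (-3)^2*(e45)^2 = 9*(+1) + 9*(-1) = 0 (each basis 2-blade squares to minus the product of its generators' squares); cross terms between blades sharing an index anticommute and cancel. So B^2 = 0.
Answer: null-rotation, certificate B^2 = 0. Check the certificate: B^2 = 0, and that sign is decisive whatever form B takes.


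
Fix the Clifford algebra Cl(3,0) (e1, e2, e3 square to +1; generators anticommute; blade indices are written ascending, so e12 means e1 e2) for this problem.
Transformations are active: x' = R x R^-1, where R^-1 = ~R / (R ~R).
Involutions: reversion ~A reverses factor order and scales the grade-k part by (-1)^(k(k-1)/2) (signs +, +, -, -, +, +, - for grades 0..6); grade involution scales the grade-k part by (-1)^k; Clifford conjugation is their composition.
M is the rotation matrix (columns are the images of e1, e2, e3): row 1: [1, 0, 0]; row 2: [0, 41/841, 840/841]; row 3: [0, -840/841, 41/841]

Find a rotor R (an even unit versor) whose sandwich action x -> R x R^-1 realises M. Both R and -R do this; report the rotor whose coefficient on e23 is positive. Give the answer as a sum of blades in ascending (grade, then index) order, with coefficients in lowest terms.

Method: write R = a + b12*e12 + b13*e13 + b23*e23 with a^2 + b12^2 + b13^2 + b23^2 = 1 (so R^-1 = ~R). Expanding the columns R e_j ~R gives tr M = 4a^2 - 1 and, from the antisymmetric part, M21 - M12 = -4a*b12, M13 - M31 = 4a*b13, M32 - M23 = -4a*b23.
Here tr M = 923/841, so a^2 = (1 + tr M)/4 = 441/841 and a = ±21/29. Taking a = 21/29: M21 - M12 = 0, M13 - M31 = 0, M32 - M23 = -1680/841, giving b12 = 0, b13 = 0, b23 = 20/29, i.e. R = 21/29 + 20/29*e23.
Its e23 coefficient is already positive.
Answer: 21/29 + 20/29*e23. Uniqueness: Spin(3) -> SO(3) maps R and -R to the same rotation of trace 923/841; fixing the sign of the e23 coefficient removes the ambiguity.
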